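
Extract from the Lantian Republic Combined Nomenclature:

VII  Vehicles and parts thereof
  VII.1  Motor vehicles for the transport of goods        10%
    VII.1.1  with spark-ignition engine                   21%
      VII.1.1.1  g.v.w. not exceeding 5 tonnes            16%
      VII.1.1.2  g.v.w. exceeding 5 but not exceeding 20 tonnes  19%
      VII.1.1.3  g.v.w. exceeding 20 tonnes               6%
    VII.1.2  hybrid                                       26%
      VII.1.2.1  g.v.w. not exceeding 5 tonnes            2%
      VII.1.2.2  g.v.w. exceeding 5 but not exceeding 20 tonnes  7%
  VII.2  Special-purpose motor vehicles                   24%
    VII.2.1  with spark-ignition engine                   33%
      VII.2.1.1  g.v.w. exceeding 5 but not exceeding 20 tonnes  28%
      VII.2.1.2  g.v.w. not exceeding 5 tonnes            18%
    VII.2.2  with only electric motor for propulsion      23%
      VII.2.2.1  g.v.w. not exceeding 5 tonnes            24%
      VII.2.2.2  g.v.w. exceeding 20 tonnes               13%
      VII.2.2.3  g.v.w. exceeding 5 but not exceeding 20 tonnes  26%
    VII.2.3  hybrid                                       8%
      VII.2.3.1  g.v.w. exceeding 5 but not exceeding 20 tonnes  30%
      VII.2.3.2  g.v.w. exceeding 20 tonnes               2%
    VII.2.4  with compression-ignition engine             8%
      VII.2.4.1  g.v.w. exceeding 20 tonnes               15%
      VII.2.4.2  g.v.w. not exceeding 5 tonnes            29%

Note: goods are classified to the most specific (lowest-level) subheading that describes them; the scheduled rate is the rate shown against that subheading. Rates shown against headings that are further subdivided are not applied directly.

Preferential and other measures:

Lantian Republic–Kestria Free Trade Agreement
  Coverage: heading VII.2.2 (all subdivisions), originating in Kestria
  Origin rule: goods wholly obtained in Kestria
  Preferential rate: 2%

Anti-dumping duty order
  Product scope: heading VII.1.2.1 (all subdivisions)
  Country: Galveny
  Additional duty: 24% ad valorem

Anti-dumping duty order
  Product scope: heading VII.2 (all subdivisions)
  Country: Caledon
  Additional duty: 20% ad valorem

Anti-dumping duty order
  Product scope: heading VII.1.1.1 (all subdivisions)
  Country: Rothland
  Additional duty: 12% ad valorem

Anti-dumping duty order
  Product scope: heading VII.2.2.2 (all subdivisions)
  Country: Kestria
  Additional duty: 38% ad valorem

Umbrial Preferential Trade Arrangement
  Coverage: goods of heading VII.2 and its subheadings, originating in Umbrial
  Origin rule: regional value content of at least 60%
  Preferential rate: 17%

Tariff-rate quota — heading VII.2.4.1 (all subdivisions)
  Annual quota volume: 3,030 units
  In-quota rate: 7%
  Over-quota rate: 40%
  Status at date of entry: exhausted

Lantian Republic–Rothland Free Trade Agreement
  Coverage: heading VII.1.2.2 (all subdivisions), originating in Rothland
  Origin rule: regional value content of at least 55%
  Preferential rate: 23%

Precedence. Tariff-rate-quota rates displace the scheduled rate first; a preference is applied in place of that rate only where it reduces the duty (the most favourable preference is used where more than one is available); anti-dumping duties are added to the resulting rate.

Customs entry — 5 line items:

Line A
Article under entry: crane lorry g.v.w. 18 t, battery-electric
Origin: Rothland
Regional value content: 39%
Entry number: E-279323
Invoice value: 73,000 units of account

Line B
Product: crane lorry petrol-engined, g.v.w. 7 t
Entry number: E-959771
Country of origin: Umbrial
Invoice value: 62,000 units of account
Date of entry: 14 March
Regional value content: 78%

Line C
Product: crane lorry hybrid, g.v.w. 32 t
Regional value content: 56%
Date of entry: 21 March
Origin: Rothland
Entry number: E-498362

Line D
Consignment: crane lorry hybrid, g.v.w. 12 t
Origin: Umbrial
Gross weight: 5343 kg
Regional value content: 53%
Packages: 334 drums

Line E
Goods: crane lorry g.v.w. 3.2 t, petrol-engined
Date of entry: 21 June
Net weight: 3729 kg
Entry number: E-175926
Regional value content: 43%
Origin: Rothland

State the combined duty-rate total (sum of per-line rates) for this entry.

Line A: crane lorry → VII.2; battery-electric → VII.2.2; g.v.w. 18 t → VII.2.2.3. Scheduled 26%. Rothland agreement on VII.1.2.2: VII.2.2.3 not covered. → 26%.
Line B: crane lorry → VII.2; petrol-engined → VII.2.1; g.v.w. 7 t → VII.2.1.1. Scheduled 28%. Umbrial agreement on VII.2: RVC ≥ 60% → 17% available; preferential 17%. → 17%.
Line C: crane lorry → VII.2; hybrid → VII.2.3; g.v.w. 32 t → VII.2.3.2. Scheduled 2%. Rothland agreement on VII.1.2.2: VII.2.3.2 not covered. → 2%.
Line D: crane lorry → VII.2; hybrid → VII.2.3; g.v.w. 12 t → VII.2.3.1. Scheduled 30%. Umbrial agreement on VII.2: RVC < 60%. → 30%.
Line E: crane lorry → VII.2; petrol-engined → VII.2.1; g.v.w. 3.2 t → VII.2.1.2. Scheduled 18%. Rothland agreement on VII.1.2.2: VII.2.1.2 not covered. → 18%.
Sum: 26% + 17% + 2% + 30% + 18% = 93%.

93%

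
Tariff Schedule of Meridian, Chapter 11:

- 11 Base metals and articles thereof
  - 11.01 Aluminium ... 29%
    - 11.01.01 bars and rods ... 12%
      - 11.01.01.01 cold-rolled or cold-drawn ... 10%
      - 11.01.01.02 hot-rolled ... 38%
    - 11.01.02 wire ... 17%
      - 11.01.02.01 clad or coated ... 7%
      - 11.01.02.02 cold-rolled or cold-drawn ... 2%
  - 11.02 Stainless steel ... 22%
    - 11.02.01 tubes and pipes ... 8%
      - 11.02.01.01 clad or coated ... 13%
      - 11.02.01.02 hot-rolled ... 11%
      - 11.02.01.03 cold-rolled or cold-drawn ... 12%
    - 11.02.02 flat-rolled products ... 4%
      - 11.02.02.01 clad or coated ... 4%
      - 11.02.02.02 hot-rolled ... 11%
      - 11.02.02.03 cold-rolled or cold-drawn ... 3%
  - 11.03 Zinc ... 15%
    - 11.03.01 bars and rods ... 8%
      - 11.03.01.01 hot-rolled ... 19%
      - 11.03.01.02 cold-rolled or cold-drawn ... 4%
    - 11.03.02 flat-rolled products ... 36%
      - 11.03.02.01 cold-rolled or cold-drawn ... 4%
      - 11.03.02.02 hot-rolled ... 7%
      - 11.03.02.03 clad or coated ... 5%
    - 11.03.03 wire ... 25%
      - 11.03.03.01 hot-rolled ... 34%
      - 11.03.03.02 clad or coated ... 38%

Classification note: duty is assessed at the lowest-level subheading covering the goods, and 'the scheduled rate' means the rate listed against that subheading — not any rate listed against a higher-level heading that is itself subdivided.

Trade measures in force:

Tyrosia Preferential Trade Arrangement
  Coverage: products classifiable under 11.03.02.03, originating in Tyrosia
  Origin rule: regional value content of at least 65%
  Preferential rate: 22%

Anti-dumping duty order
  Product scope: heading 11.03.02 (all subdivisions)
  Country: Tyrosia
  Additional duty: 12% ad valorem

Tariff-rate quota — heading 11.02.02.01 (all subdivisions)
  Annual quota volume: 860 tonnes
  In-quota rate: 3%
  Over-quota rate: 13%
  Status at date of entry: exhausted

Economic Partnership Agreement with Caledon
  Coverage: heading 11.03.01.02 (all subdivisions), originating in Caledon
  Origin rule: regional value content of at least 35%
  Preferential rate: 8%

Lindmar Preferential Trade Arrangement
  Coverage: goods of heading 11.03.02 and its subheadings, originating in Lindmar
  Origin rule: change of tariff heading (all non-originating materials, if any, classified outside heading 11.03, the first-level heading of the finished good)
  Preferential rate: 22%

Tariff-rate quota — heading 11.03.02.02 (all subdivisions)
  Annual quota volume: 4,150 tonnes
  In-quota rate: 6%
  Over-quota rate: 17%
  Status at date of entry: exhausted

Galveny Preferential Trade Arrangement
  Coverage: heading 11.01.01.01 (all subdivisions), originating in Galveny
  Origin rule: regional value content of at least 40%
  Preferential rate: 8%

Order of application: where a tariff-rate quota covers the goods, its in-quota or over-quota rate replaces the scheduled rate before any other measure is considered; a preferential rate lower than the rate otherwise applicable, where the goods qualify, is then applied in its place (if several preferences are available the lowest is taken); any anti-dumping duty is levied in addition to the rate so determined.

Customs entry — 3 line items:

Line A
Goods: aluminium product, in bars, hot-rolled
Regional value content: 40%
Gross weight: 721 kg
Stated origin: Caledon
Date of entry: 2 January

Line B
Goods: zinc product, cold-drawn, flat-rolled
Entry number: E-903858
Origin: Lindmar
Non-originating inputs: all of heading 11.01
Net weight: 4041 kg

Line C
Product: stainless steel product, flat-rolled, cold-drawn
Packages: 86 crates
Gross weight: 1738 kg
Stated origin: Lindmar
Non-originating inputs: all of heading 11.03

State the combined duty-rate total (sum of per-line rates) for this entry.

45%

Line A: aluminium → 11.01; in bars → 11.01.01; hot-rolled → 11.01.01.02. Scheduled 38%. Caledon agreement on 11.03.01.02: 11.01.01.02 not covered. → 38%.
Line B: zinc → 11.03; flat-rolled → 11.03.02; cold-drawn → 11.03.02.01. Scheduled 4%. Lindmar agreement on 11.03.02: CTH met → 22% available; preference 22% not lower than 4% → no reduction. → 4%.
Line C: stainless steel → 11.02; flat-rolled → 11.02.02; cold-drawn → 11.02.02.03. Scheduled 3%. Lindmar agreement on 11.03.02: 11.02.02.03 not covered. → 3%.
Sum: 38% + 4% + 3% = 45%.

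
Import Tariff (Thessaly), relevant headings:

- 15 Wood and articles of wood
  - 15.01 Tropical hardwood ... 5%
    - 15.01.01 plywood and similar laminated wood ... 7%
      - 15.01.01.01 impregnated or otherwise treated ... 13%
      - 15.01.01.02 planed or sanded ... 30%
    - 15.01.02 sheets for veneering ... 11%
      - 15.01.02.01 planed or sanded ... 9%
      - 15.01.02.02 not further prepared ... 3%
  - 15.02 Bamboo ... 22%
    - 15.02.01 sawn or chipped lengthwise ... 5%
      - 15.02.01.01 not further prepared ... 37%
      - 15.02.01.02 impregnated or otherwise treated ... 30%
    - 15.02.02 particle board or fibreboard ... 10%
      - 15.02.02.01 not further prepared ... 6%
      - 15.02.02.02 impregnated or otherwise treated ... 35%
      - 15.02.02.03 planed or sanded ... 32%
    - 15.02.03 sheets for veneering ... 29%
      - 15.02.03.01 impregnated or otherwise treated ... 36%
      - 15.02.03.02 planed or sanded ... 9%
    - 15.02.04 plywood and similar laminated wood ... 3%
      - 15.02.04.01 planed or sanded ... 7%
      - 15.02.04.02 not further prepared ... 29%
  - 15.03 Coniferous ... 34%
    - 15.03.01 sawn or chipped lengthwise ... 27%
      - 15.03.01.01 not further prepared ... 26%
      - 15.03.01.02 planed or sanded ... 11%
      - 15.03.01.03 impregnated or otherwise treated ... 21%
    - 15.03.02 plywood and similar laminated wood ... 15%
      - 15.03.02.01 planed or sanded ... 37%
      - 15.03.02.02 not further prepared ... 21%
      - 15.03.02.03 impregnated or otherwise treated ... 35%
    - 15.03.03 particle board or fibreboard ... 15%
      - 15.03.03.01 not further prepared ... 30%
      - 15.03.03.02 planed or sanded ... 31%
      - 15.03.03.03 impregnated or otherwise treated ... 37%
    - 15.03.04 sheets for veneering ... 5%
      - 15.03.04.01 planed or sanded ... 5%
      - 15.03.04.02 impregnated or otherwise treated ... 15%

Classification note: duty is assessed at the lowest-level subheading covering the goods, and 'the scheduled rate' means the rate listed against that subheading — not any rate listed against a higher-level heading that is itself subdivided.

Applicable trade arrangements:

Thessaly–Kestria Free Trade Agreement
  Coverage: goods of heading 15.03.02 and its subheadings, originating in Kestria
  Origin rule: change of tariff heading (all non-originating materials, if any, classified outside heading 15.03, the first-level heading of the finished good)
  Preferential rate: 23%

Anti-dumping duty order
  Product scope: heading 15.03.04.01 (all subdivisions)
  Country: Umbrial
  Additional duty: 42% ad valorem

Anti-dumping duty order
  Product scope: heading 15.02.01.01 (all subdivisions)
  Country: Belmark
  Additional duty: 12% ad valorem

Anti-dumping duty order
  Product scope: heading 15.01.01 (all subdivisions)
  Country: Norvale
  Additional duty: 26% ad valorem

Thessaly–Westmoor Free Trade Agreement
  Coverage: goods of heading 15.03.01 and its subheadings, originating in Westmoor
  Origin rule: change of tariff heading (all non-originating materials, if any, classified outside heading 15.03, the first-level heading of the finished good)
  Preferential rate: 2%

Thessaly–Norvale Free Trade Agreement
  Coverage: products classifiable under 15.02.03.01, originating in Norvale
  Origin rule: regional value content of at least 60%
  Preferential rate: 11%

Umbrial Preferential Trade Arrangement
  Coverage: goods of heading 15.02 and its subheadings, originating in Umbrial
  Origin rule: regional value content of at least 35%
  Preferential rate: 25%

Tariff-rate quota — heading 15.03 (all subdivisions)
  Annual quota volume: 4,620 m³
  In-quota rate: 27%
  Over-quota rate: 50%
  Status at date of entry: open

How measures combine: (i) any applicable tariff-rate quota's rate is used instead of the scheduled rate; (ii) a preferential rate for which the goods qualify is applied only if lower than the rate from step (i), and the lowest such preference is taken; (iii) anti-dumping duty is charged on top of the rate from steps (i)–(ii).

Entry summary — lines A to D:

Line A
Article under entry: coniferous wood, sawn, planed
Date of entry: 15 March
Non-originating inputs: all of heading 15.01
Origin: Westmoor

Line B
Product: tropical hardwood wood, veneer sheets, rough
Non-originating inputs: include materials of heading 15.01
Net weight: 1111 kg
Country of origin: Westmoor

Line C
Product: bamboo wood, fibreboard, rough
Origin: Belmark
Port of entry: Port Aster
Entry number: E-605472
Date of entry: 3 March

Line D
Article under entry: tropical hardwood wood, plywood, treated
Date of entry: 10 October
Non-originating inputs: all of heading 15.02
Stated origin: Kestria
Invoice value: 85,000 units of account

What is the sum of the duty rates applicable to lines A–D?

Line A: coniferous → 15.03; sawn → 15.03.01; planed → 15.03.01.02. Scheduled 11%. quota on 15.03 open → in-quota 27%; Westmoor agreement on 15.03.01: CTH met → 2% available; preferential 2%. → 2%.
Line B: tropical hardwood → 15.01; veneer sheets → 15.01.02; rough → 15.01.02.02. Scheduled 3%. Westmoor agreement on 15.03.01: 15.01.02.02 not covered. → 3%.
Line C: bamboo → 15.02; fibreboard → 15.02.02; rough → 15.02.02.01. Scheduled 6%. No special measure applies. → 6%.
Line D: tropical hardwood → 15.01; plywood → 15.01.01; treated → 15.01.01.01. Scheduled 13%. Kestria agreement on 15.03.02: 15.01.01.01 not covered. → 13%.
Sum: 2% + 3% + 6% + 13% = 24%.

24%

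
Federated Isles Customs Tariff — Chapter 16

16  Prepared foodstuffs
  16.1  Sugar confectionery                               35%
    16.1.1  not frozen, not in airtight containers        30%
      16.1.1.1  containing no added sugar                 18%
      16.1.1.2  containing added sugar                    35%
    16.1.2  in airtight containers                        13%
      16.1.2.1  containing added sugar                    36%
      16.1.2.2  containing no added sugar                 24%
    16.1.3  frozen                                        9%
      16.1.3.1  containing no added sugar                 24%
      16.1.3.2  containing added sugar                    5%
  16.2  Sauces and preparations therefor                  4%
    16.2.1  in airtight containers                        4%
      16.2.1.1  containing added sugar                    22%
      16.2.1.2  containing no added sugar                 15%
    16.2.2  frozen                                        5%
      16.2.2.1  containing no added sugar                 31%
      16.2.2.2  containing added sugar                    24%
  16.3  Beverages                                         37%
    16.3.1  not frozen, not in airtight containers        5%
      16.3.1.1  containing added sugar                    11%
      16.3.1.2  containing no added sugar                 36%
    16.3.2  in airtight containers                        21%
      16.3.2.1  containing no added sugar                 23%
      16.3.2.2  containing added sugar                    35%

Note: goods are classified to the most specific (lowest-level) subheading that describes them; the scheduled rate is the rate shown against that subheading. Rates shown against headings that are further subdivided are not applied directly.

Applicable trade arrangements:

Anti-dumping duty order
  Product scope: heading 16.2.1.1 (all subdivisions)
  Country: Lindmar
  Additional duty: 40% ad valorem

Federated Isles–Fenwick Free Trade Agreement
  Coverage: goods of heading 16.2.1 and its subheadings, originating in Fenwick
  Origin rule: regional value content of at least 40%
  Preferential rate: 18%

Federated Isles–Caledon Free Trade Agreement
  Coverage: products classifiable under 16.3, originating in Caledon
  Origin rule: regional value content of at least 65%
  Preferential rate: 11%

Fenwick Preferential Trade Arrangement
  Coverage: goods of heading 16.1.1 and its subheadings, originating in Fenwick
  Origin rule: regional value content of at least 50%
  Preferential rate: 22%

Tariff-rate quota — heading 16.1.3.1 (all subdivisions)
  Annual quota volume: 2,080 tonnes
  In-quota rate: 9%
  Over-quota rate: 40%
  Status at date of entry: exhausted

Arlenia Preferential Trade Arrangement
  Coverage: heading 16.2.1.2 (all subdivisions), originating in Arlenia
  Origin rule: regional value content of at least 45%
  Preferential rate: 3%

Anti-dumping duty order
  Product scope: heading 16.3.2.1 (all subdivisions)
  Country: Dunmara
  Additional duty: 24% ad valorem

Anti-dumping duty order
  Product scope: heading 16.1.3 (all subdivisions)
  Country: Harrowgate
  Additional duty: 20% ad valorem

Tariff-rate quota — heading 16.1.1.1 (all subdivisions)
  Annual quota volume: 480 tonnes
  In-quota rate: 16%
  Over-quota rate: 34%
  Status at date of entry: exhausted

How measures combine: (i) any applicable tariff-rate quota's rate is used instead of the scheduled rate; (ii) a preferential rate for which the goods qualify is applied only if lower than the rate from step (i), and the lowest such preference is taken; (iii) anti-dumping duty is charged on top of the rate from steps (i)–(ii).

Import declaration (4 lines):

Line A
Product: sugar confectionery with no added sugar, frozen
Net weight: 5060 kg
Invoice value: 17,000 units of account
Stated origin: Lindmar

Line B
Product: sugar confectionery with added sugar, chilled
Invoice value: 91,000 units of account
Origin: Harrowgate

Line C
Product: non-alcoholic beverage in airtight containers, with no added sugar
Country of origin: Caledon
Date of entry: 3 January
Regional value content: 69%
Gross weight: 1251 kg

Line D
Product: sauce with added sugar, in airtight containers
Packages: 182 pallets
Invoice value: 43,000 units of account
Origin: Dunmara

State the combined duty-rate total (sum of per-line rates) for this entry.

108%

Line A: sugar confectionery → 16.1; frozen → 16.1.3; with no added sugar → 16.1.3.1. Scheduled 24%. quota on 16.1.3.1 exhausted → over-quota 40%. → 40%.
Line B: sugar confectionery → 16.1; chilled → 16.1.1; with added sugar → 16.1.1.2. Scheduled 35%. No special measure applies. → 35%.
Line C: non-alcoholic beverage → 16.3; in airtight containers → 16.3.2; with no added sugar → 16.3.2.1. Scheduled 23%. Caledon agreement on 16.3: RVC ≥ 65% → 11% available; preferential 11%. → 11%.
Line D: sauce → 16.2; in airtight containers → 16.2.1; with added sugar → 16.2.1.1. Scheduled 22%. No special measure applies. → 22%.
Sum: 40% + 35% + 11% + 22% = 108%.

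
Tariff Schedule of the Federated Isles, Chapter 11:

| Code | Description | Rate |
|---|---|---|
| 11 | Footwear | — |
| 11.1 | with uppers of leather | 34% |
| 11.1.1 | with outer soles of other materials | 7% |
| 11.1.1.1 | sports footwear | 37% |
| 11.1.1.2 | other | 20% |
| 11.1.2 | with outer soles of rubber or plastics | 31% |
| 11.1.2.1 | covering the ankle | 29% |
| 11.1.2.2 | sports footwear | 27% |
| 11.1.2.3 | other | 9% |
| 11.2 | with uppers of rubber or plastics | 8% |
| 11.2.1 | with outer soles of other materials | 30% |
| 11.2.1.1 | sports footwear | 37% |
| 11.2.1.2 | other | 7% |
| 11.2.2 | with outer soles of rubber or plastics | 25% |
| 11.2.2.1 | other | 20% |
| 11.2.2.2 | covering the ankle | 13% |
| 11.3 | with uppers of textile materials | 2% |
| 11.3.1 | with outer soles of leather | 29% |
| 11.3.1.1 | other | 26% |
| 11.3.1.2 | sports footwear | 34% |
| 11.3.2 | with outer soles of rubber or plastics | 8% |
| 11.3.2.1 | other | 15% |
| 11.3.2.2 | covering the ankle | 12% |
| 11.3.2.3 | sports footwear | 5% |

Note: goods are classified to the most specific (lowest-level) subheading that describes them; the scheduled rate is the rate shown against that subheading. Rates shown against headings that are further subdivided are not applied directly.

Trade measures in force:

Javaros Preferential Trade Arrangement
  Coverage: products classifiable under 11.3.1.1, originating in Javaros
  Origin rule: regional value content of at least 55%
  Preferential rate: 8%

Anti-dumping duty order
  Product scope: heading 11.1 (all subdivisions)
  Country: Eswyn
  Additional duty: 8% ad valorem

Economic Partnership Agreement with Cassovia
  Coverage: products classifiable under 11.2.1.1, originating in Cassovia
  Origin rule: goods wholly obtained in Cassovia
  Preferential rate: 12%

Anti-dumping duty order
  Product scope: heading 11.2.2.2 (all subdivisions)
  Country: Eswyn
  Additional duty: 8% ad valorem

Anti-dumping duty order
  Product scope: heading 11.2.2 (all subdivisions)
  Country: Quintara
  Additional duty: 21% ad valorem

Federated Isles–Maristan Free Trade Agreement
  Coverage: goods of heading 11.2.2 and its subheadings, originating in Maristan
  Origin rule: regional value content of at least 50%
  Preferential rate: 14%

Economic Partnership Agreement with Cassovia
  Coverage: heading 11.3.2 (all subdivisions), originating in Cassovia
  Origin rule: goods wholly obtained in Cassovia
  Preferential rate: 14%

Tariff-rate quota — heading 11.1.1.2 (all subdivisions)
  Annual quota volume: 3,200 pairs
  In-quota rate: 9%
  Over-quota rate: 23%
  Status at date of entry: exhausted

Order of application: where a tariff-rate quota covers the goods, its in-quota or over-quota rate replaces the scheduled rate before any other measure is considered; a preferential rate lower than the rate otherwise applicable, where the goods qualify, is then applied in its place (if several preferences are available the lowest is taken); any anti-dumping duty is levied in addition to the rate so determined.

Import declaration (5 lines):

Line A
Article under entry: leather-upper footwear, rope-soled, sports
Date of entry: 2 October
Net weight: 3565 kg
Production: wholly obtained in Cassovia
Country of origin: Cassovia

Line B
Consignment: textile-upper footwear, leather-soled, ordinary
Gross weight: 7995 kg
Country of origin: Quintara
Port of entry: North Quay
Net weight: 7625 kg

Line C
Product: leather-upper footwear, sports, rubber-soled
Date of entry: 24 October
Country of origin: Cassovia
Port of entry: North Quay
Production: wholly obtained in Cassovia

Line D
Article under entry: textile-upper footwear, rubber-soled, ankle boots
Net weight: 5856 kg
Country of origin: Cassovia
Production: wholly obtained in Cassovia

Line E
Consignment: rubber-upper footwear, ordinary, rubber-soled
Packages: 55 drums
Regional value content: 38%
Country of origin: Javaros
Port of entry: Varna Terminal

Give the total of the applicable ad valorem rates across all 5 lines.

Line A: leather-upper → 11.1; rope-soled → 11.1.1; sports → 11.1.1.1. Scheduled 37%. Cassovia agreement on 11.2.1.1: 11.1.1.1 not covered; Cassovia agreement on 11.3.2: 11.1.1.1 not covered. → 37%.
Line B: textile-upper → 11.3; leather-soled → 11.3.1; ordinary → 11.3.1.1. Scheduled 26%. No special measure applies. → 26%.
Line C: leather-upper → 11.1; rubber-soled → 11.1.2; sports → 11.1.2.2. Scheduled 27%. Cassovia agreement on 11.2.1.1: 11.1.2.2 not covered; Cassovia agreement on 11.3.2: 11.1.2.2 not covered. → 27%.
Line D: textile-upper → 11.3; rubber-soled → 11.3.2; ankle boots → 11.3.2.2. Scheduled 12%. Cassovia agreement on 11.2.1.1: 11.3.2.2 not covered; Cassovia agreement on 11.3.2: wholly obtained → 14% available; preference 14% not lower than 12% → no reduction. → 12%.
Line E: rubber-upper → 11.2; rubber-soled → 11.2.2; ordinary → 11.2.2.1. Scheduled 20%. Javaros agreement on 11.3.1.1: 11.2.2.1 not covered. → 20%.
Sum: 37% + 26% + 27% + 12% + 20% = 122%.

122%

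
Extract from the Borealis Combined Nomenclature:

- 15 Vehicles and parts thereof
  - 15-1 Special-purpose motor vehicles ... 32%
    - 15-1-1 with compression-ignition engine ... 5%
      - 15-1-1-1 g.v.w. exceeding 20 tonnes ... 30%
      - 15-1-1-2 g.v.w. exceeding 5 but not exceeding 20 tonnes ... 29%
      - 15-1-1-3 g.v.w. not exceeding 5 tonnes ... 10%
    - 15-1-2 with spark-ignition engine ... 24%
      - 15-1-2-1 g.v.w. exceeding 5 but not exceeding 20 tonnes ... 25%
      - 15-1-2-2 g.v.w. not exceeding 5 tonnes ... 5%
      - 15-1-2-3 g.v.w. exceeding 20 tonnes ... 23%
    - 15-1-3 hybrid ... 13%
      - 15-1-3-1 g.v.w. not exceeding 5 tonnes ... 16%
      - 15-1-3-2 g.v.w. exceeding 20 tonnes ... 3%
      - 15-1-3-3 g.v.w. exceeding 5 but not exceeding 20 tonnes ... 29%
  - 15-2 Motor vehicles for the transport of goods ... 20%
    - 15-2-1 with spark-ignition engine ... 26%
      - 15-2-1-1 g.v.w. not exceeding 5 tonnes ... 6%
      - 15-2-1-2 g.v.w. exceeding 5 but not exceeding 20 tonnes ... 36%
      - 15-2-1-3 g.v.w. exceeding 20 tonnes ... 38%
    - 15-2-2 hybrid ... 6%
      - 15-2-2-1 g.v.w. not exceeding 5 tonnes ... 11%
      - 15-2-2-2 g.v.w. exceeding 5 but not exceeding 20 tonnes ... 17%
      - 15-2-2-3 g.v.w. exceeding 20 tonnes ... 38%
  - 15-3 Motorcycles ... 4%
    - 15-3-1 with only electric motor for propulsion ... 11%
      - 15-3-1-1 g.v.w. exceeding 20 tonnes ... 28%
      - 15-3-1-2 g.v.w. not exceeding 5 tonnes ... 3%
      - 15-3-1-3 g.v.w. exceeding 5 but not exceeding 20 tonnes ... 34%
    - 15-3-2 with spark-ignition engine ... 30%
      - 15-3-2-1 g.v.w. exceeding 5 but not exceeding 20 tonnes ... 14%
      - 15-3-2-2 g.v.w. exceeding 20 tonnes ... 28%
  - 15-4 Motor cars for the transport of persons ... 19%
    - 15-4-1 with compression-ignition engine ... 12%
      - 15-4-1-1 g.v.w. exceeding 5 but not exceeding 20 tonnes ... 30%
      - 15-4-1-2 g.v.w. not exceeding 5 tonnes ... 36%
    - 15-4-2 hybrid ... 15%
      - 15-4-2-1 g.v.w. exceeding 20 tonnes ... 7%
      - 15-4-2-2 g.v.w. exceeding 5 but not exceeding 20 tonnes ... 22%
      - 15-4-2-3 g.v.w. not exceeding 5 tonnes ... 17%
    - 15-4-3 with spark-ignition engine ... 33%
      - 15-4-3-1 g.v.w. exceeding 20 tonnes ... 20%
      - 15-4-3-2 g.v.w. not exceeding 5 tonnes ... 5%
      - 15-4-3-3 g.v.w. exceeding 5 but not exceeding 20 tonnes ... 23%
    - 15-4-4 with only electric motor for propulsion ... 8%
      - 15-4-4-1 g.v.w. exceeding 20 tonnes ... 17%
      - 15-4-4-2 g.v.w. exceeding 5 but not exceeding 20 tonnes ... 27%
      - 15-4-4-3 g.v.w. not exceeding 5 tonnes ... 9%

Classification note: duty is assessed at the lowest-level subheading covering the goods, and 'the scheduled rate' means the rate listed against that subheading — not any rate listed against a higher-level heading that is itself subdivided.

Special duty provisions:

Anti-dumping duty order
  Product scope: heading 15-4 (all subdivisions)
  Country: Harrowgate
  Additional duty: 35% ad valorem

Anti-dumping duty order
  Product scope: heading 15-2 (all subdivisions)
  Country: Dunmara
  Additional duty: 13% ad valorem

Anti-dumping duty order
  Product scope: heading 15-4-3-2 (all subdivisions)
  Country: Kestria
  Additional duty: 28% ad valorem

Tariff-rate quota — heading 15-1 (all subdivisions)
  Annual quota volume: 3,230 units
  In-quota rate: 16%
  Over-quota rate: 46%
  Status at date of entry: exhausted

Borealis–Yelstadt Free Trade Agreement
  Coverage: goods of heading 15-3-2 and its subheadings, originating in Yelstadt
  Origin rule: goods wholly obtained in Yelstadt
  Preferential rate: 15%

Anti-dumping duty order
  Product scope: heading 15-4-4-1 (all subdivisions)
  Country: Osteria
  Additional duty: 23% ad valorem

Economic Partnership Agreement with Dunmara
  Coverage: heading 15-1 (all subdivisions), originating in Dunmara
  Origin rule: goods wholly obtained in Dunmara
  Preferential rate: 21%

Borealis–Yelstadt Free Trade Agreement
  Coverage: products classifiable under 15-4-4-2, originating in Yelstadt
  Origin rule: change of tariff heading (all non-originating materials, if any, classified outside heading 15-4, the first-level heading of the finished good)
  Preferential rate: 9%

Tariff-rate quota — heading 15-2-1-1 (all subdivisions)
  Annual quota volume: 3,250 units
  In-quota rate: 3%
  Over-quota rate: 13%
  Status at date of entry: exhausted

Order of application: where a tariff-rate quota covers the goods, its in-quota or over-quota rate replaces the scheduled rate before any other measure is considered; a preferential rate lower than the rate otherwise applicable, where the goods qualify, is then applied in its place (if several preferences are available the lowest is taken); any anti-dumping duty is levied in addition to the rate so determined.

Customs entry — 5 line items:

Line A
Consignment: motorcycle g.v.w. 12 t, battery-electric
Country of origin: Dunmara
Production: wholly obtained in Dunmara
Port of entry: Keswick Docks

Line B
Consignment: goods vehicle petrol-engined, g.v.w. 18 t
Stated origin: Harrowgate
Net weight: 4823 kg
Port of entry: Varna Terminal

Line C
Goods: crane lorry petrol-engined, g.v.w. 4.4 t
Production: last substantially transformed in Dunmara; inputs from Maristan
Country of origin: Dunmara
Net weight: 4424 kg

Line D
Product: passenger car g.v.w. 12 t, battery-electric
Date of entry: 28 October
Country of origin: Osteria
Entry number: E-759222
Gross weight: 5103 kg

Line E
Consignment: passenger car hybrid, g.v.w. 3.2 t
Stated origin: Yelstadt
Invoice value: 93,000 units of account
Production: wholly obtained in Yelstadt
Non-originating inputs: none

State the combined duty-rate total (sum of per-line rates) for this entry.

Line A: motorcycle → 15-3; battery-electric → 15-3-1; g.v.w. 12 t → 15-3-1-3. Scheduled 34%. Dunmara agreement on 15-1: 15-3-1-3 not covered. → 34%.
Line B: goods vehicle → 15-2; petrol-engined → 15-2-1; g.v.w. 18 t → 15-2-1-2. Scheduled 36%. No special measure applies. → 36%.
Line C: crane lorry → 15-1; petrol-engined → 15-1-2; g.v.w. 4.4 t → 15-1-2-2. Scheduled 5%. quota on 15-1 exhausted → over-quota 46%; Dunmara agreement on 15-1: not wholly obtained. → 46%.
Line D: passenger car → 15-4; battery-electric → 15-4-4; g.v.w. 12 t → 15-4-4-2. Scheduled 27%. No special measure applies. → 27%.
Line E: passenger car → 15-4; hybrid → 15-4-2; g.v.w. 3.2 t → 15-4-2-3. Scheduled 17%. Yelstadt agreement on 15-3-2: 15-4-2-3 not covered; Yelstadt agreement on 15-4-4-2: 15-4-2-3 not covered. → 17%.
Sum: 34% + 36% + 46% + 27% + 17% = 160%.

160%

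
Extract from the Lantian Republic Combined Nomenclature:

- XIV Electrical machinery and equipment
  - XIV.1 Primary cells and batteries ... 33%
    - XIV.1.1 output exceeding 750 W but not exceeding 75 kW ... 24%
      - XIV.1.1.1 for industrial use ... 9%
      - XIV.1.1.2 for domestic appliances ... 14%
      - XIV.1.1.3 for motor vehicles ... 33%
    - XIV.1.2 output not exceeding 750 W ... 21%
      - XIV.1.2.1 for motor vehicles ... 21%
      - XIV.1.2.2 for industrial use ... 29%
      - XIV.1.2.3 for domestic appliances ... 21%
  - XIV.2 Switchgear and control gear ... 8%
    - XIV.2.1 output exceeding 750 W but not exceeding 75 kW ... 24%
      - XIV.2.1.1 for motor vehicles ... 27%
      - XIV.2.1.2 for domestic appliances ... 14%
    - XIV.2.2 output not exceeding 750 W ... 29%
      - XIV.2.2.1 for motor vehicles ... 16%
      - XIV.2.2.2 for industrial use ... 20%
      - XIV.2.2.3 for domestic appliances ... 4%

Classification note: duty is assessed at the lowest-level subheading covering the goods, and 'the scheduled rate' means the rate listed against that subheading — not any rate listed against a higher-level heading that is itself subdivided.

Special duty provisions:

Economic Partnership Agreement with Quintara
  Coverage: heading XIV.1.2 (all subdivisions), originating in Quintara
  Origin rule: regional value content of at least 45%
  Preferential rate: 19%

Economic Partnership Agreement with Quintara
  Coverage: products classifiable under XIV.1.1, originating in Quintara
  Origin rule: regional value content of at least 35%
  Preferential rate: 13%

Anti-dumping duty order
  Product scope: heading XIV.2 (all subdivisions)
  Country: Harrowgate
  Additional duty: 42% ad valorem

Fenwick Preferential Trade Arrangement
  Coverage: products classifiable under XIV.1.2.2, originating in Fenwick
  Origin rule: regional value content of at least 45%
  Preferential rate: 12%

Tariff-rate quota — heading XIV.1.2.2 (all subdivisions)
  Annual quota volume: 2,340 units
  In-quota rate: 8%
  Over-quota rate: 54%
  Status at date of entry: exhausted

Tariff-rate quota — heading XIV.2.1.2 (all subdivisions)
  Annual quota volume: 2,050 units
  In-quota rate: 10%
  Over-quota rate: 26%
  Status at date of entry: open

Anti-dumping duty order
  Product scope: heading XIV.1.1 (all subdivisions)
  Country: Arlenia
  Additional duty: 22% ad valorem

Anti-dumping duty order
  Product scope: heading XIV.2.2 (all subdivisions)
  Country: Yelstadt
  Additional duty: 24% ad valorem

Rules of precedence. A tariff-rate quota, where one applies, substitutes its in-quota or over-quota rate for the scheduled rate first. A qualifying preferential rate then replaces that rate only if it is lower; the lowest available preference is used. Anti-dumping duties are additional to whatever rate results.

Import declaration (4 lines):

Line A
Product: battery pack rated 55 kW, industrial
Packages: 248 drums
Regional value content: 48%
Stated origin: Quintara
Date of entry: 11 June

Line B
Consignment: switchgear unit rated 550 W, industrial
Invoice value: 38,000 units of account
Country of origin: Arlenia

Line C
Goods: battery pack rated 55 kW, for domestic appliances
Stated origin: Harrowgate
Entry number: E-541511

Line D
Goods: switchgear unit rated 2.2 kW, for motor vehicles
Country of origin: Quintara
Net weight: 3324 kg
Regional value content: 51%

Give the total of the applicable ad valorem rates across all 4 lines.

Line A: battery pack → XIV.1; rated 55 kW → XIV.1.1; industrial → XIV.1.1.1. Scheduled 9%. Quintara agreement on XIV.1.2: XIV.1.1.1 not covered; Quintara agreement on XIV.1.1: RVC ≥ 35% → 13% available; preference 13% not lower than 9% → no reduction. → 9%.
Line B: switchgear unit → XIV.2; rated 550 W → XIV.2.2; industrial → XIV.2.2.2. Scheduled 20%. No special measure applies. → 20%.
Line C: battery pack → XIV.1; rated 55 kW → XIV.1.1; for domestic appliances → XIV.1.1.2. Scheduled 14%. No special measure applies. → 14%.
Line D: switchgear unit → XIV.2; rated 2.2 kW → XIV.2.1; for motor vehicles → XIV.2.1.1. Scheduled 27%. Quintara agreement on XIV.1.2: XIV.2.1.1 not covered; Quintara agreement on XIV.1.1: XIV.2.1.1 not covered. → 27%.
Sum: 9% + 20% + 14% + 27% = 70%.

70%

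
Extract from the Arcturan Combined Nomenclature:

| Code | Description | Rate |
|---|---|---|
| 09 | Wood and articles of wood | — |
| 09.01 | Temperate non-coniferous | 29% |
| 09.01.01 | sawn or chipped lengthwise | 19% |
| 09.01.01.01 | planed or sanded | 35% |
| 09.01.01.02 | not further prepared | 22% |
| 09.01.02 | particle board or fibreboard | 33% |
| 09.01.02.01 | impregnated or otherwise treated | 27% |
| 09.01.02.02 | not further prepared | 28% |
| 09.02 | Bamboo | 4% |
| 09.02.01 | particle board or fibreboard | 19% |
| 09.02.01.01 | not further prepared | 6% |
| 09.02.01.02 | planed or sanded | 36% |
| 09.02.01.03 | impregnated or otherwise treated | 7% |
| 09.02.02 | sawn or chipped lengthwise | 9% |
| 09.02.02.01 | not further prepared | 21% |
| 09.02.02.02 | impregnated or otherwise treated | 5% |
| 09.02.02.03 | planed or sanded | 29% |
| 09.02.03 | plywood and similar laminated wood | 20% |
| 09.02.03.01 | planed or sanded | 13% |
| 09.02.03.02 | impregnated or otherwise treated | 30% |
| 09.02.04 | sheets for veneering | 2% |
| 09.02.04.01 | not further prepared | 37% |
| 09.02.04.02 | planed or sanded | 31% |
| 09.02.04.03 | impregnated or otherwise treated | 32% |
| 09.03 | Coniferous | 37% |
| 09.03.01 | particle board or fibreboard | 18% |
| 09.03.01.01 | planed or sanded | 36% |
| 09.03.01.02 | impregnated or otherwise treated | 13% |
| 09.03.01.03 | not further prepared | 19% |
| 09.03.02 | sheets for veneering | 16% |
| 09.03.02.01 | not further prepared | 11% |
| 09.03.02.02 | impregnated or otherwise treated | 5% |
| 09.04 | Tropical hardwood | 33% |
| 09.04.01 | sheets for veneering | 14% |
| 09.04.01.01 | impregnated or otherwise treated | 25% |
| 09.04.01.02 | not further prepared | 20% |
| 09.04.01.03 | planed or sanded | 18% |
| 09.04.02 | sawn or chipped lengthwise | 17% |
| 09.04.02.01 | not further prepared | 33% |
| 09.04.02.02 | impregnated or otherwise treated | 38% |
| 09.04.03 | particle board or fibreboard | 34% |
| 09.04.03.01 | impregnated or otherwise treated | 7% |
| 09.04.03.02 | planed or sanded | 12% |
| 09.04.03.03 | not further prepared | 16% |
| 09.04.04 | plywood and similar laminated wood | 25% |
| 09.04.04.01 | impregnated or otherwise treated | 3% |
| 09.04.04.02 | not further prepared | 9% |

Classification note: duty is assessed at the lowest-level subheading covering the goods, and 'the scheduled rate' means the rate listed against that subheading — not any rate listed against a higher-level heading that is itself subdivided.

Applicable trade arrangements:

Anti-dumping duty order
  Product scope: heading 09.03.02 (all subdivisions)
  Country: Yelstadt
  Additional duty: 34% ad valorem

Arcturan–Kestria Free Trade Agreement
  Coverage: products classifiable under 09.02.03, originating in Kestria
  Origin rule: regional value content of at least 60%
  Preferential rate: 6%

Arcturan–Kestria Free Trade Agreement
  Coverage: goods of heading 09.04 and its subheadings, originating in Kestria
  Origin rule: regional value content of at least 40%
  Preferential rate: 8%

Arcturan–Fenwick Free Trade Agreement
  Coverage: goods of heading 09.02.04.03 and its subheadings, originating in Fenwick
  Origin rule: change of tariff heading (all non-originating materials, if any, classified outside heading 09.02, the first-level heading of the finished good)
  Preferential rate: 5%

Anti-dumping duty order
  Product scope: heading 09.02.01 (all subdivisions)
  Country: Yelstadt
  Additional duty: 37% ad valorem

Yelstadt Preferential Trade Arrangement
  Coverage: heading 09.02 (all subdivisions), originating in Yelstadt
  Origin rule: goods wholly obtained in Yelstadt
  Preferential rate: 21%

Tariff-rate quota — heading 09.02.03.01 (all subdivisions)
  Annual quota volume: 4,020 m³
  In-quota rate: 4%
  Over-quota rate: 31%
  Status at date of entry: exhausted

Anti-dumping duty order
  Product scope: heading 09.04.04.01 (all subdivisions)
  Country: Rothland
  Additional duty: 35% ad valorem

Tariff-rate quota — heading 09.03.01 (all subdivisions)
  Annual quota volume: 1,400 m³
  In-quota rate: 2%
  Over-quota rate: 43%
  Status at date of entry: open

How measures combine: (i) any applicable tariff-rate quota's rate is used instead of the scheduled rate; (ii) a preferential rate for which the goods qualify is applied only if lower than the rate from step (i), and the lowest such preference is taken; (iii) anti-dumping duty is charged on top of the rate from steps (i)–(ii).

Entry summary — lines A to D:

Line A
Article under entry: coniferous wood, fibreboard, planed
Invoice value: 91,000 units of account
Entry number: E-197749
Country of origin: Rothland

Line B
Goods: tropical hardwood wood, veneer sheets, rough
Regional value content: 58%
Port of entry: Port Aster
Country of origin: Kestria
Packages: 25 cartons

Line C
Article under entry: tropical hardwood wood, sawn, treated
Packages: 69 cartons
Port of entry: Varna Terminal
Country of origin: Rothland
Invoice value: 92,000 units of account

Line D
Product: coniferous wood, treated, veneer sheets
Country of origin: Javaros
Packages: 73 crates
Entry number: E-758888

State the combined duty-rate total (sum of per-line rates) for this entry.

53%

Line A: coniferous → 09.03; fibreboard → 09.03.01; planed → 09.03.01.01. Scheduled 36%. quota on 09.03.01 open → in-quota 2%. → 2%.
Line B: tropical hardwood → 09.04; veneer sheets → 09.04.01; rough → 09.04.01.02. Scheduled 20%. Kestria agreement on 09.02.03: 09.04.01.02 not covered; Kestria agreement on 09.04: RVC ≥ 40% → 8% available; preferential 8%. → 8%.
Line C: tropical hardwood → 09.04; sawn → 09.04.02; treated → 09.04.02.02. Scheduled 38%. No special measure applies. → 38%.
Line D: coniferous → 09.03; veneer sheets → 09.03.02; treated → 09.03.02.02. Scheduled 5%. No special measure applies. → 5%.
Sum: 2% + 8% + 38% + 5% = 53%.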